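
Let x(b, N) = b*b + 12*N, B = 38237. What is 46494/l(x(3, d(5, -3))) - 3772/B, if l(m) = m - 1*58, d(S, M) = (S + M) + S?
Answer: 253951294/191185 ≈ 1328.3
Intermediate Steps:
d(S, M) = M + 2*S (d(S, M) = (M + S) + S = M + 2*S)
x(b, N) = b² + 12*N
l(m) = -58 + m (l(m) = m - 58 = -58 + m)
46494/l(x(3, d(5, -3))) - 3772/B = 46494/(-58 + (3² + 12*(-3 + 2*5))) - 3772/38237 = 46494/(-58 + (9 + 12*(-3 + 10))) - 3772*1/38237 = 46494/(-58 + (9 + 12*7)) - 3772/38237 = 46494/(-58 + (9 + 84)) - 3772/38237 = 46494/(-58 + 93) - 3772/38237 = 46494/35 - 3772/38237 = 46494*(1/35) - 3772/38237 = 6642/5 - 3772/38237 = 253951294/191185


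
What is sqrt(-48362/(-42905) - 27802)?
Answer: 4*I*sqrt(3198558225090)/42905 ≈ 166.74*I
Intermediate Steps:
sqrt(-48362/(-42905) - 27802) = sqrt(-48362*(-1/42905) - 27802) = sqrt(48362/42905 - 27802) = sqrt(-1192796448/42905) = 4*I*sqrt(3198558225090)/42905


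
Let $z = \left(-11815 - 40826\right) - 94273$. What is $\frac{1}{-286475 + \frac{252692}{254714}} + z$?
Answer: $- \frac{5360079459350663}{36484470229} \approx -1.4691 \cdot 10^{5}$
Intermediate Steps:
$z = -146914$ ($z = -52641 - 94273 = -146914$)
$\frac{1}{-286475 + \frac{252692}{254714}} + z = \frac{1}{-286475 + \frac{252692}{254714}} - 146914 = \frac{1}{-286475 + 252692 \cdot \frac{1}{254714}} - 146914 = \frac{1}{-286475 + \frac{126346}{127357}} - 146914 = \frac{1}{- \frac{36484470229}{127357}} - 146914 = - \frac{127357}{36484470229} - 146914 = - \frac{5360079459350663}{36484470229}$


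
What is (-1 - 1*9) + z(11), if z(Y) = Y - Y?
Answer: -10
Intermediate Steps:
z(Y) = 0
(-1 - 1*9) + z(11) = (-1 - 1*9) + 0 = (-1 - 9) + 0 = -10 + 0 = -10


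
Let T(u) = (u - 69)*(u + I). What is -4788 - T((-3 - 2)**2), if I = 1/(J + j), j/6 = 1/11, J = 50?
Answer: -512511/139 ≈ -3687.1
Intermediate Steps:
j = 6/11 ≈ 0.54545
I = 11/556 (I = 1/(50 + 6/11) = 1/(556/11) = 11/556 ≈ 0.019784)
T(u) = (-69 + u)*(11/556 + u) (T(u) = (u - 69)*(u + 11/556) = (-69 + u)*(11/556 + u))
-4788 - T((-3 - 2)**2) = -4788 - (-759/556 + ((-3 - 2)**2)**2 - 38353*(-3 - 2)**2/556) = -4788 - (-759/556 + ((-5)**2)**2 - 38353/556*(-5)**2) = -4788 - (-759/556 + 25**2 - 38353/556*25) = -4788 - (-759/556 + 625 - 958825/556) = -4788 - 1*(-153021/139) = -4788 + 153021/139 = -512511/139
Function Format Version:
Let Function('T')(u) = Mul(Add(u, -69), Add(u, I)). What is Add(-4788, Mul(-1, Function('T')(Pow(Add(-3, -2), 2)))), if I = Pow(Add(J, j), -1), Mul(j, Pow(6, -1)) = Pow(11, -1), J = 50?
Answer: Rational(-512511, 139) ≈ -3687.1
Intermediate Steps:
j = Rational(6, 11) (j = Mul(6, Pow(11, -1)) = Mul(6, Rational(1, 11)) = Rational(6, 11) ≈ 0.54545)
I = Rational(11, 556) (I = Pow(Add(50, Rational(6, 11)), -1) = Pow(Rational(556, 11), -1) = Rational(11, 556) ≈ 0.019784)
Function('T')(u) = Mul(Add(-69, u), Add(Rational(11, 556), u)) (Function('T')(u) = Mul(Add(u, -69), Add(u, Rational(11, 556))) = Mul(Add(-69, u), Add(Rational(11, 556), u)))
Add(-4788, Mul(-1, Function('T')(Pow(Add(-3, -2), 2)))) = Add(-4788, Mul(-1, Add(Rational(-759, 556), Pow(Pow(Add(-3, -2), 2), 2), Mul(Rational(-38353, 556), Pow(Add(-3, -2), 2))))) = Add(-4788, Mul(-1, Add(Rational(-759, 556), Pow(Pow(-5, 2), 2), Mul(Rational(-38353, 556), Pow(-5, 2))))) = Add(-4788, Mul(-1, Add(Rational(-759, 556), Pow(25, 2), Mul(Rational(-38353, 556), 25)))) = Add(-4788, Mul(-1, Add(Rational(-759, 556), 625, Rational(-958825, 556)))) = Add(-4788, Mul(-1, Rational(-153021, 139))) = Add(-4788, Rational(153021, 139)) = Rational(-512511, 139)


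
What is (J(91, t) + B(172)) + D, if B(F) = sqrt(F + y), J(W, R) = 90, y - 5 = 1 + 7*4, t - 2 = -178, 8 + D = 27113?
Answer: 27195 + sqrt(206) ≈ 27209.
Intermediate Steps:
D = 27105 (D = -8 + 27113 = 27105)
t = -176 (t = 2 - 178 = -176)
y = 34 (y = 5 + (1 + 7*4) = 5 + (1 + 28) = 5 + 29 = 34)
B(F) = sqrt(34 + F) (B(F) = sqrt(F + 34) = sqrt(34 + F))
(J(91, t) + B(172)) + D = (90 + sqrt(34 + 172)) + 27105 = (90 + sqrt(206)) + 27105 = 27195 + sqrt(206)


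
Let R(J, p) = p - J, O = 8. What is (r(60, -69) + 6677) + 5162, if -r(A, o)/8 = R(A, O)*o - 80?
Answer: -16225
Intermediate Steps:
r(A, o) = 640 - 8*o*(8 - A) (r(A, o) = -8*((8 - A)*o - 80) = -8*(o*(8 - A) - 80) = -8*(-80 + o*(8 - A)) = 640 - 8*o*(8 - A))
(r(60, -69) + 6677) + 5162 = ((640 + 8*(-69)*(-8 + 60)) + 6677) + 5162 = ((640 + 8*(-69)*52) + 6677) + 5162 = ((640 - 28704) + 6677) + 5162 = (-28064 + 6677) + 5162 = -21387 + 5162 = -16225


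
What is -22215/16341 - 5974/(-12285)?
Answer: -4494619/5147415 ≈ -0.87318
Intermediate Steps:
-22215/16341 - 5974/(-12285) = -22215*1/16341 - 5974*(-1/12285) = -7405/5447 + 5974/12285 = -4494619/5147415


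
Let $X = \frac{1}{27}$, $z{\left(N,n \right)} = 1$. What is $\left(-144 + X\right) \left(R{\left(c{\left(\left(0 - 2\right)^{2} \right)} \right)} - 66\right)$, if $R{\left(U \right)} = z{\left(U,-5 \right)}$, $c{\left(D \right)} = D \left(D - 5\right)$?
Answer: $\frac{252655}{27} \approx 9357.6$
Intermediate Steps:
$c{\left(D \right)} = D \left(-5 + D\right)$
$R{\left(U \right)} = 1$
$X = \frac{1}{27} \approx 0.037037$
$\left(-144 + X\right) \left(R{\left(c{\left(\left(0 - 2\right)^{2} \right)} \right)} - 66\right) = \left(-144 + \frac{1}{27}\right) \left(1 - 66\right) = - \frac{3887 \left(1 - 66\right)}{27} = \left(- \frac{3887}{27}\right) \left(-65\right) = \frac{252655}{27}$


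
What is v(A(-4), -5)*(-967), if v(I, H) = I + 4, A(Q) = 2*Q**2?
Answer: -34812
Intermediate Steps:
v(I, H) = 4 + I
v(A(-4), -5)*(-967) = (4 + 2*(-4)**2)*(-967) = (4 + 2*16)*(-967) = (4 + 32)*(-967) = 36*(-967) = -34812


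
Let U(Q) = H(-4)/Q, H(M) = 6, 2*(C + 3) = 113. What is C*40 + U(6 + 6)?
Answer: 4281/2 ≈ 2140.5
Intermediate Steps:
C = 107/2 (C = -3 + (½)*113 = -3 + 113/2 = 107/2 ≈ 53.500)
U(Q) = 6/Q
C*40 + U(6 + 6) = (107/2)*40 + 6/(6 + 6) = 2140 + 6/12 = 2140 + 6*(1/12) = 2140 + ½ = 4281/2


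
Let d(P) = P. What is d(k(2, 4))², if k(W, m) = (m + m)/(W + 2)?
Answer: 4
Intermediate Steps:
k(W, m) = 2*m/(2 + W) (k(W, m) = (2*m)/(2 + W) = 2*m/(2 + W))
d(k(2, 4))² = (2*4/(2 + 2))² = (2*4/4)² = (2*4*(¼))² = 2² = 4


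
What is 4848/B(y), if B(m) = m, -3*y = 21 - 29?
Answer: 1818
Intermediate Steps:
y = 8/3 (y = -(21 - 29)/3 = -⅓*(-8) = 8/3 ≈ 2.6667)
4848/B(y) = 4848/(8/3) = 4848*(3/8) = 1818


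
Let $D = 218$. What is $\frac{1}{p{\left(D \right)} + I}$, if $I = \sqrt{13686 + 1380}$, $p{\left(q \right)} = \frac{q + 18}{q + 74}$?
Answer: $- \frac{4307}{80283233} + \frac{47961 \sqrt{186}}{80283233} \approx 0.0080938$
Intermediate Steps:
$p{\left(q \right)} = \frac{18 + q}{74 + q}$
$I = 9 \sqrt{186}$ ($I = \sqrt{15066} = 9 \sqrt{186} \approx 122.74$)
$\frac{1}{p{\left(D \right)} + I} = \frac{1}{\frac{18 + 218}{74 + 218} + 9 \sqrt{186}} = \frac{1}{\frac{1}{292} \cdot 236 + 9 \sqrt{186}} = \frac{1}{\frac{59}{73} + 9 \sqrt{186}}$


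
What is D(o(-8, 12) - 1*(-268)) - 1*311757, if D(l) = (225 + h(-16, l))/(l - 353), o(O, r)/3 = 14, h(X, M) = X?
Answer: -13405760/43 ≈ -3.1176e+5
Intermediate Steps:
o(O, r) = 42 (o(O, r) = 3*14 = 42)
D(l) = 209/(-353 + l) (D(l) = (225 - 16)/(l - 353) = 209/(-353 + l))
D(o(-8, 12) - 1*(-268)) - 1*311757 = 209/(-353 + (42 - 1*(-268))) - 1*311757 = 209/(-353 + (42 + 268)) - 311757 = 209/(-353 + 310) - 311757 = 209/(-43) - 311757 = 209*(-1/43) - 311757 = -209/43 - 311757 = -13405760/43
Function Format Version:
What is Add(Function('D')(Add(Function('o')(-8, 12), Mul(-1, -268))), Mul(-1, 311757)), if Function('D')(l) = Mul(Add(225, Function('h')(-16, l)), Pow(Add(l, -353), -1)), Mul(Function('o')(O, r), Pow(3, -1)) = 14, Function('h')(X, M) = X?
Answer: Rational(-13405760, 43) ≈ -3.1176e+5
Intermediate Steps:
Function('o')(O, r) = 42 (Function('o')(O, r) = Mul(3, 14) = 42)
Function('D')(l) = Mul(209, Pow(Add(-353, l), -1)) (Function('D')(l) = Mul(Add(225, -16), Pow(Add(l, -353), -1)) = Mul(209, Pow(Add(-353, l), -1)))
Add(Function('D')(Add(Function('o')(-8, 12), Mul(-1, -268))), Mul(-1, 311757)) = Add(Mul(209, Pow(Add(-353, Add(42, Mul(-1, -268))), -1)), Mul(-1, 311757)) = Add(Mul(209, Pow(Add(-353, Add(42, 268)), -1)), -311757) = Add(Mul(209, Pow(Add(-353, 310), -1)), -311757) = Add(Mul(209, Pow(-43, -1)), -311757) = Add(Mul(209, Rational(-1, 43)), -311757) = Add(Rational(-209, 43), -311757) = Rational(-13405760, 43)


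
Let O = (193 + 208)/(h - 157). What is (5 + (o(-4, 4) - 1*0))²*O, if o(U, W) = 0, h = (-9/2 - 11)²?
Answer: 40100/333 ≈ 120.42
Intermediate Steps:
h = 961/4 (h = (-9*½ - 11)² = (-9/2 - 11)² = (-31/2)² = 961/4 ≈ 240.25)
O = 1604/333 (O = (193 + 208)/(961/4 - 157) = 401/(333/4) = 401*(4/333) = 1604/333 ≈ 4.8168)
(5 + (o(-4, 4) - 1*0))²*O = (5 + (0 - 1*0))²*(1604/333) = (5 + (0 + 0))²*(1604/333) = (5 + 0)²*(1604/333) = 5²*(1604/333) = 25*(1604/333) = 40100/333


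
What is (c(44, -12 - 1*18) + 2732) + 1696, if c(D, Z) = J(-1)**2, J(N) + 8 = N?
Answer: 4509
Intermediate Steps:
J(N) = -8 + N
c(D, Z) = 81 (c(D, Z) = (-8 - 1)**2 = (-9)**2 = 81)
(c(44, -12 - 1*18) + 2732) + 1696 = (81 + 2732) + 1696 = 2813 + 1696 = 4509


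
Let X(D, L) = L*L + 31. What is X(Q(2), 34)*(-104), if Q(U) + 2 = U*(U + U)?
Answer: -123448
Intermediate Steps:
Q(U) = -2 + 2*U**2 (Q(U) = -2 + U*(U + U) = -2 + U*(2*U) = -2 + 2*U**2)
X(D, L) = 31 + L**2 (X(D, L) = L**2 + 31 = 31 + L**2)
X(Q(2), 34)*(-104) = (31 + 34**2)*(-104) = (31 + 1156)*(-104) = 1187*(-104) = -123448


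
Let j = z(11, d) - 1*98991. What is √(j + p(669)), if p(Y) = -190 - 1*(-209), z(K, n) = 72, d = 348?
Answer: 10*I*√989 ≈ 314.48*I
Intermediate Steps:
p(Y) = 19 (p(Y) = -190 + 209 = 19)
j = -98919 (j = 72 - 1*98991 = 72 - 98991 = -98919)
√(j + p(669)) = √(-98919 + 19) = √(-98900) = 10*I*√989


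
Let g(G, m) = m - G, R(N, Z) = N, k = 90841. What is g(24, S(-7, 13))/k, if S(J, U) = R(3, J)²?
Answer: -15/90841 ≈ -0.00016512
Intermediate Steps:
S(J, U) = 9 (S(J, U) = 3² = 9)
g(24, S(-7, 13))/k = (9 - 1*24)/90841 = (9 - 24)*(1/90841) = -15*1/90841 = -15/90841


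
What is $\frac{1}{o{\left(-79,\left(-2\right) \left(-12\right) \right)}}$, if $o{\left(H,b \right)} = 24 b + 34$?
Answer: $\frac{1}{610} \approx 0.0016393$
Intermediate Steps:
$o{\left(H,b \right)} = 34 + 24 b$
$\frac{1}{o{\left(-79,\left(-2\right) \left(-12\right) \right)}} = \frac{1}{34 + 24 \left(\left(-2\right) \left(-12\right)\right)} = \frac{1}{34 + 24 \cdot 24} = \frac{1}{34 + 576} = \frac{1}{610}$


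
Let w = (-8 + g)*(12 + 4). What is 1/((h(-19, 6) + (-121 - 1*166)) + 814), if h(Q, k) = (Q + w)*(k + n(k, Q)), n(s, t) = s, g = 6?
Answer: -1/85 ≈ -0.011765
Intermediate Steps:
w = -32 (w = (-8 + 6)*(12 + 4) = -2*16 = -32)
h(Q, k) = 2*k*(-32 + Q) (h(Q, k) = (Q - 32)*(k + k) = (-32 + Q)*(2*k) = 2*k*(-32 + Q))
1/((h(-19, 6) + (-121 - 1*166)) + 814) = 1/((2*6*(-32 - 19) + (-121 - 1*166)) + 814) = 1/((2*6*(-51) + (-121 - 166)) + 814) = 1/((-612 - 287) + 814) = 1/(-899 + 814) = 1/(-85) = -1/85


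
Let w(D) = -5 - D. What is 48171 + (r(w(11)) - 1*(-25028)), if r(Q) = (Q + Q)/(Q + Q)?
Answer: 73200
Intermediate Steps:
r(Q) = 1 (r(Q) = (2*Q)/((2*Q)) = (2*Q)*(1/(2*Q)) = 1)
48171 + (r(w(11)) - 1*(-25028)) = 48171 + (1 - 1*(-25028)) = 48171 + (1 + 25028) = 48171 + 25029 = 73200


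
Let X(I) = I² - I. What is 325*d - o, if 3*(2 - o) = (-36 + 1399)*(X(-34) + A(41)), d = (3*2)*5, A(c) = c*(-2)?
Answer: 1539448/3 ≈ 5.1315e+5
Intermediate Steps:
A(c) = -2*c
d = 30 (d = 6*5 = 30)
o = -1510198/3 (o = 2 - (-36 + 1399)*(-34*(-1 - 34) - 2*41)/3 = 2 - 1363*(-34*(-35) - 82)/3 = 2 - 1363*(1190 - 82)/3 = 2 - 1363*1108/3 = 2 - ⅓*1510204 = 2 - 1510204/3 = -1510198/3 ≈ -5.0340e+5)
325*d - o = 325*30 - 1*(-1510198/3) = 9750 + 1510198/3 = 1539448/3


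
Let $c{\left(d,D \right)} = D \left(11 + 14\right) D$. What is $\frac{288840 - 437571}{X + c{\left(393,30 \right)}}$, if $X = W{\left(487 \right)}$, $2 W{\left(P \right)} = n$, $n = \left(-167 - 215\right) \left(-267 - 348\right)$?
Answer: $- \frac{49577}{46655} \approx -1.0626$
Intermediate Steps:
$n = 234930$ ($n = \left(-382\right) \left(-615\right) = 234930$)
$c{\left(d,D \right)} = 25 D^{2}$ ($c{\left(d,D \right)} = D 25 D = 25 D D = 25 D^{2}$)
$W{\left(P \right)} = 117465$ ($W{\left(P \right)} = \frac{1}{2} \cdot 234930 = 117465$)
$X = 117465$
$\frac{288840 - 437571}{X + c{\left(393,30 \right)}} = \frac{288840 - 437571}{117465 + 25 \cdot 30^{2}} = - \frac{148731}{117465 + 25 \cdot 900} = - \frac{148731}{117465 + 22500} = - \frac{148731}{139965} = \left(-148731\right) \frac{1}{139965} = - \frac{49577}{46655}$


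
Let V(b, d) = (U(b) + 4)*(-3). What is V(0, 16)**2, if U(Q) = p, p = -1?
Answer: 81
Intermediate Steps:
U(Q) = -1
V(b, d) = -9 (V(b, d) = (-1 + 4)*(-3) = 3*(-3) = -9)
V(0, 16)**2 = (-9)**2 = 81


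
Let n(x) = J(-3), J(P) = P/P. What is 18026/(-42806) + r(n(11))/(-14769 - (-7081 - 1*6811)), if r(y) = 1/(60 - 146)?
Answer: -679757083/1614257066 ≈ -0.42110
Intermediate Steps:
J(P) = 1
n(x) = 1
r(y) = -1/86 (r(y) = 1/(-86) = -1/86)
18026/(-42806) + r(n(11))/(-14769 - (-7081 - 1*6811)) = 18026/(-42806) - 1/(86*(-14769 - (-7081 - 1*6811))) = 18026*(-1/42806) - 1/(86*(-14769 - (-7081 - 6811))) = -9013/21403 - 1/(86*(-14769 - 1*(-13892))) = -9013/21403 - 1/(86*(-14769 + 13892)) = -9013/21403 - 1/86/(-877) = -9013/21403 - 1/86*(-1/877) = -9013/21403 + 1/75422 = -679757083/1614257066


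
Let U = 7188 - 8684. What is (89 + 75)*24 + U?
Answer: 2440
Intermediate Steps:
U = -1496
(89 + 75)*24 + U = (89 + 75)*24 - 1496 = 164*24 - 1496 = 3936 - 1496 = 2440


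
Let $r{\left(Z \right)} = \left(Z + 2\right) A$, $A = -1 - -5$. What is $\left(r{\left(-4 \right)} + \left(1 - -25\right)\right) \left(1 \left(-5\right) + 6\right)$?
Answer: $18$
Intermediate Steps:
$A = 4$ ($A = -1 + 5 = 4$)
$r{\left(Z \right)} = 8 + 4 Z$ ($r{\left(Z \right)} = \left(Z + 2\right) 4 = \left(2 + Z\right) 4 = 8 + 4 Z$)
$\left(r{\left(-4 \right)} + \left(1 - -25\right)\right) \left(1 \left(-5\right) + 6\right) = \left(\left(8 + 4 \left(-4\right)\right) + \left(1 - -25\right)\right) \left(1 \left(-5\right) + 6\right) = \left(\left(8 - 16\right) + \left(1 + 25\right)\right) \left(-5 + 6\right) = \left(-8 + 26\right) 1 = 18 \cdot 1 = 18$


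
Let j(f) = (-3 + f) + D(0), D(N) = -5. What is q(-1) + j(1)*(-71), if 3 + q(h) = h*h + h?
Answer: 494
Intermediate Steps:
j(f) = -8 + f (j(f) = (-3 + f) - 5 = -8 + f)
q(h) = -3 + h + h**2 (q(h) = -3 + (h*h + h) = -3 + (h**2 + h) = -3 + (h + h**2) = -3 + h + h**2)
q(-1) + j(1)*(-71) = (-3 - 1 + (-1)**2) + (-8 + 1)*(-71) = (-3 - 1 + 1) - 7*(-71) = -3 + 497 = 494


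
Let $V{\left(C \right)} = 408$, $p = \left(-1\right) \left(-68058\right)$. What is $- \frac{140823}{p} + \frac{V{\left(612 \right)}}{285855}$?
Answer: $- \frac{4612681}{2230790} \approx -2.0677$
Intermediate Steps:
$p = 68058$
$- \frac{140823}{p} + \frac{V{\left(612 \right)}}{285855} = - \frac{140823}{68058} + \frac{408}{285855} = \left(-140823\right) \frac{1}{68058} + 408 \cdot \frac{1}{285855} = - \frac{15647}{7562} + \frac{8}{5605} = - \frac{4612681}{2230790}$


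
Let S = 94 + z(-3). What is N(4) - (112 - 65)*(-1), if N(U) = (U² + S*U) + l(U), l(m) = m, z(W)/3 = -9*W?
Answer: 767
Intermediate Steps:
z(W) = -27*W (z(W) = 3*(-9*W) = -27*W)
S = 175 (S = 94 - 27*(-3) = 94 + 81 = 175)
N(U) = U² + 176*U (N(U) = (U² + 175*U) + U = U² + 176*U)
N(4) - (112 - 65)*(-1) = 4*(176 + 4) - (112 - 65)*(-1) = 4*180 - 47*(-1) = 720 - 1*(-47) = 720 + 47 = 767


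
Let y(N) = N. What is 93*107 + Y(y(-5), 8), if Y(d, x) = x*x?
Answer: 10015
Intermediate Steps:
Y(d, x) = x**2
93*107 + Y(y(-5), 8) = 93*107 + 8**2 = 9951 + 64 = 10015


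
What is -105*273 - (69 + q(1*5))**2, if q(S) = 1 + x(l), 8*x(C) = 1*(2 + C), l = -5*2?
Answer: -33426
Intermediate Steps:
l = -10
x(C) = 1/4 + C/8 (x(C) = (1*(2 + C))/8 = (2 + C)/8 = 1/4 + C/8)
q(S) = 0 (q(S) = 1 + (1/4 + (1/8)*(-10)) = 1 + (1/4 - 5/4) = 1 - 1 = 0)
-105*273 - (69 + q(1*5))**2 = -105*273 - (69 + 0)**2 = -28665 - 1*69**2 = -28665 - 1*4761 = -28665 - 4761 = -33426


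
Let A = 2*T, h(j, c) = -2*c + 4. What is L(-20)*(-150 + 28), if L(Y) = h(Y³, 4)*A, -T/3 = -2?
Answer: 5856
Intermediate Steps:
T = 6 (T = -3*(-2) = 6)
h(j, c) = 4 - 2*c
A = 12 (A = 2*6 = 12)
L(Y) = -48 (L(Y) = (4 - 2*4)*12 = (4 - 8)*12 = -4*12 = -48)
L(-20)*(-150 + 28) = -48*(-150 + 28) = -48*(-122) = 5856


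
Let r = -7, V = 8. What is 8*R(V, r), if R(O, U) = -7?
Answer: -56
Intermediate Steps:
8*R(V, r) = 8*(-7) = -56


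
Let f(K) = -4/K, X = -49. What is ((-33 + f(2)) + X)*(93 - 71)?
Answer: -1848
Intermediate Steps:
((-33 + f(2)) + X)*(93 - 71) = ((-33 - 4/2) - 49)*(93 - 71) = ((-33 - 4*1/2) - 49)*22 = ((-33 - 2) - 49)*22 = (-35 - 49)*22 = -84*22 = -1848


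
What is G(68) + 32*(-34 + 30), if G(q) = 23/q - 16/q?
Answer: -8697/68 ≈ -127.90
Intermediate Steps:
G(q) = 7/q
G(68) + 32*(-34 + 30) = 7/68 + 32*(-34 + 30) = 7*(1/68) + 32*(-4) = 7/68 - 128 = -8697/68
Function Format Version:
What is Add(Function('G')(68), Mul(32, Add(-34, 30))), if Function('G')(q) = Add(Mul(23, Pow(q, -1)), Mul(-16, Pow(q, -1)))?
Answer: Rational(-8697, 68) ≈ -127.90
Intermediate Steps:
Function('G')(q) = Mul(7, Pow(q, -1))
Add(Function('G')(68), Mul(32, Add(-34, 30))) = Add(Mul(7, Pow(68, -1)), Mul(32, Add(-34, 30))) = Add(Mul(7, Rational(1, 68)), Mul(32, -4)) = Add(Rational(7, 68), -128) = Rational(-8697, 68)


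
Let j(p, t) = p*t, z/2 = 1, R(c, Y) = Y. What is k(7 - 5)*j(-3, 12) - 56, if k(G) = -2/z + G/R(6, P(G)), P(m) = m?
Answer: -56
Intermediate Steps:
z = 2 (z = 2*1 = 2)
k(G) = 0 (k(G) = -2/2 + G/G = -2*½ + 1 = -1 + 1 = 0)
k(7 - 5)*j(-3, 12) - 56 = 0*(-3*12) - 56 = 0*(-36) - 56 = 0 - 56 = -56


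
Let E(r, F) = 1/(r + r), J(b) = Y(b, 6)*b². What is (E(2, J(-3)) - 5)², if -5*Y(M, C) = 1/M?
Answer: 361/16 ≈ 22.563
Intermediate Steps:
Y(M, C) = -1/(5*M)
J(b) = -b/5 (J(b) = (-1/(5*b))*b² = -b/5)
E(r, F) = 1/(2*r)
(E(2, J(-3)) - 5)² = ((½)/2 - 5)² = ((½)*(½) - 5)² = (¼ - 5)² = (-19/4)² = 361/16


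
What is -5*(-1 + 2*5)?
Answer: -45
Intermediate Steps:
-5*(-1 + 2*5) = -5*(-1 + 10) = -5*9 = -45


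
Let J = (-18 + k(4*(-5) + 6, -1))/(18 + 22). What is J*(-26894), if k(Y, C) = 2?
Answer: 53788/5 ≈ 10758.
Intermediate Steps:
J = -⅖ (J = (-18 + 2)/(18 + 22) = -16/40 = -16*1/40 = -⅖ ≈ -0.40000)
J*(-26894) = -⅖*(-26894) = 53788/5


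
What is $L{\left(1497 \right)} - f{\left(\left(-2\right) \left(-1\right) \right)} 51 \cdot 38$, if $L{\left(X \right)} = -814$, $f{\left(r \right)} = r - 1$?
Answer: $-2752$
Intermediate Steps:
$f{\left(r \right)} = -1 + r$ ($f{\left(r \right)} = r - 1 = -1 + r$)
$L{\left(1497 \right)} - f{\left(\left(-2\right) \left(-1\right) \right)} 51 \cdot 38 = -814 - \left(-1 - -2\right) 51 \cdot 38 = -814 - \left(-1 + 2\right) 51 \cdot 38 = -814 - 1 \cdot 51 \cdot 38 = -814 - 51 \cdot 38 = -814 - 1938 = -2752$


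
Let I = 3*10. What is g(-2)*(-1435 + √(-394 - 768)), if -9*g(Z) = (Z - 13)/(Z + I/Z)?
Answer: 7175/51 - 5*I*√1162/51 ≈ 140.69 - 3.342*I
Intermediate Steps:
I = 30
g(Z) = -(-13 + Z)/(9*(Z + 30/Z)) (g(Z) = -(Z - 13)/(9*(Z + 30/Z)) = -(-13 + Z)/(9*(Z + 30/Z)))
g(-2)*(-1435 + √(-394 - 768)) = ((⅑)*(-2)*(13 - 1*(-2))/(30 + (-2)²))*(-1435 + √(-394 - 768)) = ((⅑)*(-2)*(13 + 2)/(30 + 4))*(-1435 + √(-1162)) = ((⅑)*(-2)*15/34)*(-1435 + I*√1162) = ((⅑)*(-2)*(1/34)*15)*(-1435 + I*√1162) = -5*(-1435 + I*√1162)/51 = 7175/51 - 5*I*√1162/51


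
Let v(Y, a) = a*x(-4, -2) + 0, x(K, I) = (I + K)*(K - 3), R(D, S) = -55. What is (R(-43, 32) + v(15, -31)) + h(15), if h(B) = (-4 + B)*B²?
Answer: 1118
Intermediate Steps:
h(B) = B²*(-4 + B)
x(K, I) = (-3 + K)*(I + K) (x(K, I) = (I + K)*(-3 + K) = (-3 + K)*(I + K))
v(Y, a) = 42*a (v(Y, a) = a*((-4)² - 3*(-2) - 3*(-4) - 2*(-4)) + 0 = a*(16 + 6 + 12 + 8) + 0 = a*42 + 0 = 42*a + 0 = 42*a)
(R(-43, 32) + v(15, -31)) + h(15) = (-55 + 42*(-31)) + 15²*(-4 + 15) = (-55 - 1302) + 225*11 = -1357 + 2475 = 1118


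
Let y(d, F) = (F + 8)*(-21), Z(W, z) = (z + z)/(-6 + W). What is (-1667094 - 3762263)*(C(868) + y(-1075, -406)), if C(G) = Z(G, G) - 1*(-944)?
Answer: -21771884450710/431 ≈ -5.0515e+10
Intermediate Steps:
Z(W, z) = 2*z/(-6 + W) (Z(W, z) = (2*z)/(-6 + W) = 2*z/(-6 + W))
y(d, F) = -168 - 21*F (y(d, F) = (8 + F)*(-21) = -168 - 21*F)
C(G) = 944 + 2*G/(-6 + G) (C(G) = 2*G/(-6 + G) - 1*(-944) = 2*G/(-6 + G) + 944 = 944 + 2*G/(-6 + G))
(-1667094 - 3762263)*(C(868) + y(-1075, -406)) = (-1667094 - 3762263)*(2*(-2832 + 473*868)/(-6 + 868) + (-168 - 21*(-406))) = -5429357*(2*(-2832 + 410564)/862 + (-168 + 8526)) = -5429357*(2*(1/862)*407732 + 8358) = -5429357*(407732/431 + 8358) = -5429357*4010030/431 = -21771884450710/431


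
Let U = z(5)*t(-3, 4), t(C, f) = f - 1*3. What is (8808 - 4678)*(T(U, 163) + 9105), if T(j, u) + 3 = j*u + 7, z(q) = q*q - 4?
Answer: 51757160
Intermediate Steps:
z(q) = -4 + q² (z(q) = q² - 4 = -4 + q²)
t(C, f) = -3 + f (t(C, f) = f - 3 = -3 + f)
U = 21 (U = (-4 + 5²)*(-3 + 4) = (-4 + 25)*1 = 21*1 = 21)
T(j, u) = 4 + j*u (T(j, u) = -3 + (j*u + 7) = -3 + (7 + j*u) = 4 + j*u)
(8808 - 4678)*(T(U, 163) + 9105) = (8808 - 4678)*((4 + 21*163) + 9105) = 4130*((4 + 3423) + 9105) = 4130*(3427 + 9105) = 4130*12532 = 51757160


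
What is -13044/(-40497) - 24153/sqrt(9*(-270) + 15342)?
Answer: 4348/13499 - 8051*sqrt(807)/1076 ≈ -212.23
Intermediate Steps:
-13044/(-40497) - 24153/sqrt(9*(-270) + 15342) = -13044*(-1/40497) - 24153/sqrt(-2430 + 15342) = 4348/13499 - 24153*sqrt(807)/3228 = 4348/13499 - 8051*sqrt(807)/1076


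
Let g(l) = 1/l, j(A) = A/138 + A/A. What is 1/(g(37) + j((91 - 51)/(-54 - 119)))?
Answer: 441669/452866 ≈ 0.97528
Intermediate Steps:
j(A) = 1 + A/138 (j(A) = A*(1/138) + 1 = A/138 + 1 = 1 + A/138)
1/(g(37) + j((91 - 51)/(-54 - 119))) = 1/(1/37 + (1 + ((91 - 51)/(-54 - 119))/138)) = 1/(1/37 + (1 + (40/(-173))/138)) = 1/(1/37 + (1 + (40*(-1/173))/138)) = 1/(1/37 + (1 + (1/138)*(-40/173))) = 1/(1/37 + (1 - 20/11937)) = 1/(1/37 + 11917/11937) = 1/(452866/441669) = 441669/452866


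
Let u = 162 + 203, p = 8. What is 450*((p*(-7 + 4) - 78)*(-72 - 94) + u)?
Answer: 7783650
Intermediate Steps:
u = 365
450*((p*(-7 + 4) - 78)*(-72 - 94) + u) = 450*((8*(-7 + 4) - 78)*(-72 - 94) + 365) = 450*((8*(-3) - 78)*(-166) + 365) = 450*((-24 - 78)*(-166) + 365) = 450*(-102*(-166) + 365) = 450*(16932 + 365) = 450*17297 = 7783650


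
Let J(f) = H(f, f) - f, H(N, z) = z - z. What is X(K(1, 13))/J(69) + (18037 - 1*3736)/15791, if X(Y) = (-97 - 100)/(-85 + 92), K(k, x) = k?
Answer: 10018210/7627053 ≈ 1.3135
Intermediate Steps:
H(N, z) = 0
X(Y) = -197/7
J(f) = -f (J(f) = 0 - f = -f)
X(K(1, 13))/J(69) + (18037 - 1*3736)/15791 = -197/(7*((-1*69))) + (18037 - 1*3736)/15791 = -197/7/(-69) + (18037 - 3736)*(1/15791) = -197/7*(-1/69) + 14301*(1/15791) = 197/483 + 14301/15791 = 10018210/7627053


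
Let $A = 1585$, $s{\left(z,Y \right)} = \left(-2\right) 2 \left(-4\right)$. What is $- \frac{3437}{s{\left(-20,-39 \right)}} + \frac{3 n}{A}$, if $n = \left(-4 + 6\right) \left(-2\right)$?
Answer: $- \frac{5447837}{25360} \approx -214.82$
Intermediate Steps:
$s{\left(z,Y \right)} = 16$ ($s{\left(z,Y \right)} = \left(-4\right) \left(-4\right) = 16$)
$n = -4$ ($n = 2 \left(-2\right) = -4$)
$- \frac{3437}{s{\left(-20,-39 \right)}} + \frac{3 n}{A} = - \frac{3437}{16} + \frac{3 \left(-4\right)}{1585} = \left(-3437\right) \frac{1}{16} - \frac{12}{1585} = - \frac{3437}{16} - \frac{12}{1585} = - \frac{5447837}{25360}$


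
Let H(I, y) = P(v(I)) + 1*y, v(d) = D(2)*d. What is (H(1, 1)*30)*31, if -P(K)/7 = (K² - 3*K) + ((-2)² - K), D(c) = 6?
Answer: -103230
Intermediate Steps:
v(d) = 6*d
P(K) = -28 - 7*K² + 28*K (P(K) = -7*((K² - 3*K) + ((-2)² - K)) = -7*((K² - 3*K) + (4 - K)) = -7*(4 + K² - 4*K) = -28 - 7*K² + 28*K)
H(I, y) = -28 + y - 252*I² + 168*I (H(I, y) = (-28 - 7*36*I² + 28*(6*I)) + 1*y = (-28 - 252*I² + 168*I) + y = -28 + y - 252*I² + 168*I)
(H(1, 1)*30)*31 = ((-28 + 1 - 252*1² + 168*1)*30)*31 = ((-28 + 1 - 252*1 + 168)*30)*31 = ((-28 + 1 - 252 + 168)*30)*31 = -111*30*31 = -3330*31 = -103230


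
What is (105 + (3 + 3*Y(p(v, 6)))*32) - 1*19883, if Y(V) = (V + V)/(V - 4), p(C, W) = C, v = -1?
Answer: -98218/5 ≈ -19644.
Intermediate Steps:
Y(V) = 2*V/(-4 + V) (Y(V) = (2*V)/(-4 + V) = 2*V/(-4 + V))
(105 + (3 + 3*Y(p(v, 6)))*32) - 1*19883 = (105 + (3 + 3*(2*(-1)/(-4 - 1)))*32) - 1*19883 = (105 + (3 + 3*(2*(-1)/(-5)))*32) - 19883 = (105 + (3 + 3*(2*(-1)*(-⅕)))*32) - 19883 = (105 + (3 + 3*(⅖))*32) - 19883 = (105 + (3 + 6/5)*32) - 19883 = (105 + (21/5)*32) - 19883 = (105 + 672/5) - 19883 = 1197/5 - 19883 = -98218/5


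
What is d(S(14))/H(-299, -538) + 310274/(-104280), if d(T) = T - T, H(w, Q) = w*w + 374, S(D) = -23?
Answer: -155137/52140 ≈ -2.9754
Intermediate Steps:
H(w, Q) = 374 + w**2 (H(w, Q) = w**2 + 374 = 374 + w**2)
d(T) = 0
d(S(14))/H(-299, -538) + 310274/(-104280) = 0/(374 + (-299)**2) + 310274/(-104280) = 0/(374 + 89401) + 310274*(-1/104280) = 0/89775 - 155137/52140 = 0*(1/89775) - 155137/52140 = 0 - 155137/52140 = -155137/52140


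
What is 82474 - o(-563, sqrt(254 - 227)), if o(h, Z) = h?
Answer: 83037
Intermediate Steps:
82474 - o(-563, sqrt(254 - 227)) = 82474 - 1*(-563) = 82474 + 563 = 83037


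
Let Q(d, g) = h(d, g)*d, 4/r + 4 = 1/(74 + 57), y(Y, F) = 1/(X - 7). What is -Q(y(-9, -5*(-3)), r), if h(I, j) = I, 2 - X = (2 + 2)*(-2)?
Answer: -1/9 ≈ -0.11111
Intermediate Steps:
X = 10 (X = 2 - (2 + 2)*(-2) = 2 - 4*(-2) = 2 - 1*(-8) = 2 + 8 = 10)
y(Y, F) = 1/3 (y(Y, F) = 1/(10 - 7) = 1/3)
r = -524/523 (r = 4/(-4 + 1/(74 + 57)) = 4/(-4 + 1/131) = 4/(-523/131) = 4*(-131/523) = -524/523 ≈ -1.0019)
Q(d, g) = d**2 (Q(d, g) = d*d = d**2)
-Q(y(-9, -5*(-3)), r) = -(1/3)**2 = -1*1/9 = -1/9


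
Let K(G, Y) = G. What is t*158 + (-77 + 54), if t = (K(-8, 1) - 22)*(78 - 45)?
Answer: -156443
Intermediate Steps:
t = -990 (t = (-8 - 22)*(78 - 45) = -30*33 = -990)
t*158 + (-77 + 54) = -990*158 + (-77 + 54) = -156420 - 23 = -156443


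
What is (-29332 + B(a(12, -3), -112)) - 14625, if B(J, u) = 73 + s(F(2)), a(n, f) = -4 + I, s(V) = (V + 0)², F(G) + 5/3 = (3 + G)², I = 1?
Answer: -390056/9 ≈ -43340.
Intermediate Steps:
F(G) = -5/3 + (3 + G)²
s(V) = V²
a(n, f) = -3 (a(n, f) = -4 + 1 = -3)
B(J, u) = 5557/9 (B(J, u) = 73 + (-5/3 + (3 + 2)²)² = 73 + (-5/3 + 5²)² = 73 + (-5/3 + 25)² = 73 + (70/3)² = 73 + 4900/9 = 5557/9)
(-29332 + B(a(12, -3), -112)) - 14625 = (-29332 + 5557/9) - 14625 = -258431/9 - 14625 = -390056/9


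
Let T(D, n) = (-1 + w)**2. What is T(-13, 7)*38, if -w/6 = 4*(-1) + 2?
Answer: 4598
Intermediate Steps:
w = 12 (w = -6*(4*(-1) + 2) = -6*(-4 + 2) = -6*(-2) = 12)
T(D, n) = 121 (T(D, n) = (-1 + 12)**2 = 11**2 = 121)
T(-13, 7)*38 = 121*38 = 4598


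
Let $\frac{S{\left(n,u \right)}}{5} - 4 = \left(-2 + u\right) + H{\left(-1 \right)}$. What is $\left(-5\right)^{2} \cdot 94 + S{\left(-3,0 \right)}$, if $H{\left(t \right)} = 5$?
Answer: $2385$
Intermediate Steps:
$S{\left(n,u \right)} = 35 + 5 u$ ($S{\left(n,u \right)} = 20 + 5 \left(\left(-2 + u\right) + 5\right) = 20 + 5 \left(3 + u\right) = 20 + \left(15 + 5 u\right) = 35 + 5 u$)
$\left(-5\right)^{2} \cdot 94 + S{\left(-3,0 \right)} = \left(-5\right)^{2} \cdot 94 + \left(35 + 5 \cdot 0\right) = 25 \cdot 94 + \left(35 + 0\right) = 2350 + 35 = 2385$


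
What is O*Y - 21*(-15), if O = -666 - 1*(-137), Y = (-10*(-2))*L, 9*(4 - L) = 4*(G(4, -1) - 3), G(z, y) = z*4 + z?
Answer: 341395/9 ≈ 37933.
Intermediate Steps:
G(z, y) = 5*z (G(z, y) = 4*z + z = 5*z)
L = -32/9 (L = 4 - 4*(5*4 - 3)/9 = 4 - 4*(20 - 3)/9 = 4 - 4*17/9 = 4 - ⅑*68 = 4 - 68/9 = -32/9 ≈ -3.5556)
Y = -640/9 (Y = -10*(-2)*(-32/9) = 20*(-32/9) = -640/9 ≈ -71.111)
O = -529 (O = -666 + 137 = -529)
O*Y - 21*(-15) = -529*(-640/9) - 21*(-15) = 338560/9 + 315 = 341395/9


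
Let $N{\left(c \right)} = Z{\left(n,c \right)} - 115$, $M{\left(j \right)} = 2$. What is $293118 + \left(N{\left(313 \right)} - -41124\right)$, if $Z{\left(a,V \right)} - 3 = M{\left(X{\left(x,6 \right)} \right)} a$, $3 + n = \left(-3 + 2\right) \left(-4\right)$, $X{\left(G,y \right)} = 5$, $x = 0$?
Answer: $334132$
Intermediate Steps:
$n = 1$ ($n = -3 + \left(-3 + 2\right) \left(-4\right) = -3 - -4 = -3 + 4 = 1$)
$Z{\left(a,V \right)} = 3 + 2 a$
$N{\left(c \right)} = -110$ ($N{\left(c \right)} = \left(3 + 2 \cdot 1\right) - 115 = \left(3 + 2\right) - 115 = 5 - 115 = -110$)
$293118 + \left(N{\left(313 \right)} - -41124\right) = 293118 - -41014 = 293118 + \left(-110 + 41124\right) = 293118 + 41014 = 334132$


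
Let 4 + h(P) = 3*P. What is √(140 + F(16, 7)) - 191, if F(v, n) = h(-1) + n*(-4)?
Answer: -191 + √105 ≈ -180.75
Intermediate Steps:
h(P) = -4 + 3*P
F(v, n) = -7 - 4*n (F(v, n) = (-4 + 3*(-1)) + n*(-4) = (-4 - 3) - 4*n = -7 - 4*n)
√(140 + F(16, 7)) - 191 = √(140 + (-7 - 4*7)) - 191 = √(140 + (-7 - 28)) - 191 = √(140 - 35) - 191 = √105 - 191 = -191 + √105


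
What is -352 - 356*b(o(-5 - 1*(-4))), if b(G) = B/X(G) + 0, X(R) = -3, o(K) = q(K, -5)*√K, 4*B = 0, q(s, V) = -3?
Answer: -352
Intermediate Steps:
B = 0 (B = (¼)*0 = 0)
o(K) = -3*√K
b(G) = 0 (b(G) = 0/(-3) + 0 = -⅓*0 + 0 = 0 + 0 = 0)
-352 - 356*b(o(-5 - 1*(-4))) = -352 - 356*0 = -352 + 0 = -352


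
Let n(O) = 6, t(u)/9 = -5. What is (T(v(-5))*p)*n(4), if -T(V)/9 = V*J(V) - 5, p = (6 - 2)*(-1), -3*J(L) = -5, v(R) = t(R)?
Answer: -17280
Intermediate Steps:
t(u) = -45 (t(u) = 9*(-5) = -45)
v(R) = -45
J(L) = 5/3 (J(L) = -⅓*(-5) = 5/3)
p = -4 (p = 4*(-1) = -4)
T(V) = 45 - 15*V (T(V) = -9*(V*(5/3) - 5) = -9*(5*V/3 - 5) = -9*(-5 + 5*V/3) = 45 - 15*V)
(T(v(-5))*p)*n(4) = ((45 - 15*(-45))*(-4))*6 = ((45 + 675)*(-4))*6 = (720*(-4))*6 = -2880*6 = -17280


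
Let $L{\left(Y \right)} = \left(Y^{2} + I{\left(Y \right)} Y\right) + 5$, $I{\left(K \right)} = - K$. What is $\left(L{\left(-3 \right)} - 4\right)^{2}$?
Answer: $1$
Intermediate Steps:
$L{\left(Y \right)} = 5$ ($L{\left(Y \right)} = \left(Y^{2} + - Y Y\right) + 5 = \left(Y^{2} - Y^{2}\right) + 5 = 0 + 5 = 5$)
$\left(L{\left(-3 \right)} - 4\right)^{2} = \left(5 - 4\right)^{2} = 1^{2} = 1$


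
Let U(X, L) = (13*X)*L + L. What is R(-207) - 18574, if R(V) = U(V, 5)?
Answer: -32024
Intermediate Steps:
U(X, L) = L + 13*L*X (U(X, L) = 13*L*X + L = L + 13*L*X)
R(V) = 5 + 65*V (R(V) = 5*(1 + 13*V) = 5 + 65*V)
R(-207) - 18574 = (5 + 65*(-207)) - 18574 = (5 - 13455) - 18574 = -13450 - 18574 = -32024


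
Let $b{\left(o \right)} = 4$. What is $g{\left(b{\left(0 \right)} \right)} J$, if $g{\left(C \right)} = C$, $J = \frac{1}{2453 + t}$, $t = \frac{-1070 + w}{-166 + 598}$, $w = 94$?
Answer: $\frac{54}{33085} \approx 0.0016322$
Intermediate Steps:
$t = - \frac{61}{27}$ ($t = \frac{-1070 + 94}{-166 + 598} = - \frac{976}{432} = \left(-976\right) \frac{1}{432} = - \frac{61}{27} \approx -2.2593$)
$J = \frac{27}{66170}$ ($J = \frac{1}{2453 - \frac{61}{27}} = \frac{1}{\frac{66170}{27}} = \frac{27}{66170} \approx 0.00040804$)
$g{\left(b{\left(0 \right)} \right)} J = 4 \cdot \frac{27}{66170} = \frac{54}{33085}$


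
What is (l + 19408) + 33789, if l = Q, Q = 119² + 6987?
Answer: 74345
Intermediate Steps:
Q = 21148 (Q = 14161 + 6987 = 21148)
l = 21148
(l + 19408) + 33789 = (21148 + 19408) + 33789 = 40556 + 33789 = 74345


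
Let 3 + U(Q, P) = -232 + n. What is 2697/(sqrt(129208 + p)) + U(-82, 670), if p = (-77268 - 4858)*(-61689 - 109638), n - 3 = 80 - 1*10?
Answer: -162 + 2697*sqrt(14070530410)/14070530410 ≈ -161.98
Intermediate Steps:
n = 73 (n = 3 + (80 - 1*10) = 3 + (80 - 10) = 3 + 70 = 73)
p = 14070401202 (p = -82126*(-171327) = 14070401202)
U(Q, P) = -162 (U(Q, P) = -3 + (-232 + 73) = -3 - 159 = -162)
2697/(sqrt(129208 + p)) + U(-82, 670) = 2697/(sqrt(129208 + 14070401202)) - 162 = 2697/(sqrt(14070530410)) - 162 = 2697*(sqrt(14070530410)/14070530410) - 162 = 2697*sqrt(14070530410)/14070530410 - 162 = -162 + 2697*sqrt(14070530410)/14070530410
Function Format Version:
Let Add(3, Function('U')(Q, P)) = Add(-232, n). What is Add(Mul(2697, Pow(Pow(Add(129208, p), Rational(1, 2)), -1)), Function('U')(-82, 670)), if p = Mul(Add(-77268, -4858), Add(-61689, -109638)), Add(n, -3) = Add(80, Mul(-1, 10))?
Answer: Add(-162, Mul(Rational(2697, 14070530410), Pow(14070530410, Rational(1, 2)))) ≈ -161.98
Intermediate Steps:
n = 73 (n = Add(3, Add(80, Mul(-1, 10))) = Add(3, Add(80, -10)) = Add(3, 70) = 73)
p = 14070401202 (p = Mul(-82126, -171327) = 14070401202)
Function('U')(Q, P) = -162 (Function('U')(Q, P) = Add(-3, Add(-232, 73)) = Add(-3, -159) = -162)
Add(Mul(2697, Pow(Pow(Add(129208, p), Rational(1, 2)), -1)), Function('U')(-82, 670)) = Add(Mul(2697, Pow(Pow(Add(129208, 14070401202), Rational(1, 2)), -1)), -162) = Add(Mul(2697, Pow(Pow(14070530410, Rational(1, 2)), -1)), -162) = Add(Mul(2697, Mul(Rational(1, 14070530410), Pow(14070530410, Rational(1, 2)))), -162) = Add(Mul(Rational(2697, 14070530410), Pow(14070530410, Rational(1, 2))), -162) = Add(-162, Mul(Rational(2697, 14070530410), Pow(14070530410, Rational(1, 2))))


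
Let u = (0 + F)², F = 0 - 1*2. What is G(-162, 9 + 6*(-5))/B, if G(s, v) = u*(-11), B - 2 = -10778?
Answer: 11/2694 ≈ 0.0040831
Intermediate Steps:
F = -2 (F = 0 - 2 = -2)
u = 4 (u = (0 - 2)² = (-2)² = 4)
B = -10776 (B = 2 - 10778 = -10776)
G(s, v) = -44 (G(s, v) = 4*(-11) = -44)
G(-162, 9 + 6*(-5))/B = -44/(-10776) = -44*(-1/10776) = 11/2694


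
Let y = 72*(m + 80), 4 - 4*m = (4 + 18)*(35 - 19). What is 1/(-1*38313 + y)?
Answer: -1/38817 ≈ -2.5762e-5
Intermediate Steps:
m = -87 (m = 1 - (4 + 18)*(35 - 19)/4 = 1 - 11*16/2 = 1 - 1/4*352 = 1 - 88 = -87)
y = -504 (y = 72*(-87 + 80) = 72*(-7) = -504)
1/(-1*38313 + y) = 1/(-1*38313 - 504) = 1/(-38313 - 504) = 1/(-38817) = -1/38817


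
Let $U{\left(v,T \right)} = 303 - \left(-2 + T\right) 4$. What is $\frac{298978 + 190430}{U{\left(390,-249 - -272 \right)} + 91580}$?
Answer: $\frac{489408}{91799} \approx 5.3313$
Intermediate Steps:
$U{\left(v,T \right)} = 311 - 4 T$ ($U{\left(v,T \right)} = 303 - \left(-8 + 4 T\right) = 311 - 4 T$)
$\frac{298978 + 190430}{U{\left(390,-249 - -272 \right)} + 91580} = \frac{298978 + 190430}{\left(311 - 4 \left(-249 - -272\right)\right) + 91580} = \frac{489408}{\left(311 - 4 \left(-249 + 272\right)\right) + 91580} = \frac{489408}{\left(311 - 92\right) + 91580} = \frac{489408}{219 + 91580} = \frac{489408}{91799}$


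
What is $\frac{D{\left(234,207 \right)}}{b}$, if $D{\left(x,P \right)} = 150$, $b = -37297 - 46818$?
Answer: $- \frac{30}{16823} \approx -0.0017833$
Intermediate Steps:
$b = -84115$
$\frac{D{\left(234,207 \right)}}{b} = \frac{150}{-84115} = 150 \left(- \frac{1}{84115}\right) = - \frac{30}{16823}$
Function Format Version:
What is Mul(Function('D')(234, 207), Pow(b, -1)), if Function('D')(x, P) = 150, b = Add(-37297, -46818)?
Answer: Rational(-30, 16823) ≈ -0.0017833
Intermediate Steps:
b = -84115
Mul(Function('D')(234, 207), Pow(b, -1)) = Mul(150, Pow(-84115, -1)) = Mul(150, Rational(-1, 84115)) = Rational(-30, 16823)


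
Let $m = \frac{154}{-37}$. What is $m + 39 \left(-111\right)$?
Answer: $- \frac{160327}{37} \approx -4333.2$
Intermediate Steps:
$m = - \frac{154}{37}$ ($m = 154 \left(- \frac{1}{37}\right) = - \frac{154}{37} \approx -4.1622$)
$m + 39 \left(-111\right) = - \frac{154}{37} + 39 \left(-111\right) = - \frac{154}{37} - 4329 = - \frac{160327}{37}$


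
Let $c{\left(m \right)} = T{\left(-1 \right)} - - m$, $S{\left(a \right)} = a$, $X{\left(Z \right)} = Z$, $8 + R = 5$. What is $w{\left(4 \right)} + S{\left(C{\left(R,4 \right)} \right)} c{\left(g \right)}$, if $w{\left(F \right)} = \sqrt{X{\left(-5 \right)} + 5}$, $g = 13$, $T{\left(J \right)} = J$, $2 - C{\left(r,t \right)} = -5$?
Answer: $84$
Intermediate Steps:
$R = -3$ ($R = -8 + 5 = -3$)
$C{\left(r,t \right)} = 7$ ($C{\left(r,t \right)} = 2 - -5 = 2 + 5 = 7$)
$w{\left(F \right)} = 0$ ($w{\left(F \right)} = \sqrt{-5 + 5} = \sqrt{0} = 0$)
$c{\left(m \right)} = -1 + m$ ($c{\left(m \right)} = -1 - - m = -1 + m$)
$w{\left(4 \right)} + S{\left(C{\left(R,4 \right)} \right)} c{\left(g \right)} = 0 + 7 \left(-1 + 13\right) = 0 + 7 \cdot 12 = 0 + 84 = 84$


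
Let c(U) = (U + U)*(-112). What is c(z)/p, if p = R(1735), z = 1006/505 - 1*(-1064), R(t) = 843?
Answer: -40195008/141905 ≈ -283.25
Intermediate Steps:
z = 538326/505 (z = 1006*(1/505) + 1064 = 1006/505 + 1064 = 538326/505 ≈ 1066.0)
p = 843
c(U) = -224*U (c(U) = (2*U)*(-112) = -224*U)
c(z)/p = -224*538326/505/843 = -120585024/505*1/843 = -40195008/141905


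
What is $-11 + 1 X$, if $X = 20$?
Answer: $9$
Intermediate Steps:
$-11 + 1 X = -11 + 1 \cdot 20 = -11 + 20 = 9$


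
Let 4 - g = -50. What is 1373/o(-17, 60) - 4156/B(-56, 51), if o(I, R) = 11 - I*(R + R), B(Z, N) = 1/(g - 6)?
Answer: -409148515/2051 ≈ -1.9949e+5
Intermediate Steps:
g = 54 (g = 4 - 1*(-50) = 4 + 50 = 54)
B(Z, N) = 1/48 (B(Z, N) = 1/(54 - 6) = 1/48)
o(I, R) = 11 - 2*I*R (o(I, R) = 11 - I*2*R = 11 - 2*I*R)
1373/o(-17, 60) - 4156/B(-56, 51) = 1373/(11 - 2*(-17)*60) - 4156/1/48 = 1373/(11 + 2040) - 4156*48 = 1373/2051 - 199488 = -409148515/2051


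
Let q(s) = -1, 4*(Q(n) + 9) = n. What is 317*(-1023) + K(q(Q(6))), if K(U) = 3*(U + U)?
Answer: -324297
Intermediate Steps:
Q(n) = -9 + n/4
K(U) = 6*U (K(U) = 3*(2*U) = 6*U)
317*(-1023) + K(q(Q(6))) = 317*(-1023) + 6*(-1) = -324291 - 6 = -324297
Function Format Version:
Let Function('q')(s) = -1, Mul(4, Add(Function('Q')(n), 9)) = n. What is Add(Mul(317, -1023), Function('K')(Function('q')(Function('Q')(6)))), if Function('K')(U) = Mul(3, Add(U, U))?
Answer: -324297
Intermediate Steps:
Function('Q')(n) = Add(-9, Mul(Rational(1, 4), n))
Function('K')(U) = Mul(6, U) (Function('K')(U) = Mul(3, Mul(2, U)) = Mul(6, U))
Add(Mul(317, -1023), Function('K')(Function('q')(Function('Q')(6)))) = Add(Mul(317, -1023), Mul(6, -1)) = Add(-324291, -6) = -324297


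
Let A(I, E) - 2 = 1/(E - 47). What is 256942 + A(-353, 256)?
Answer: 53701297/209 ≈ 2.5694e+5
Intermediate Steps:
A(I, E) = 2 + 1/(-47 + E) (A(I, E) = 2 + 1/(E - 47) = 2 + 1/(-47 + E))
256942 + A(-353, 256) = 256942 + (-93 + 2*256)/(-47 + 256) = 256942 + (-93 + 512)/209 = 256942 + (1/209)*419 = 256942 + 419/209 = 53701297/209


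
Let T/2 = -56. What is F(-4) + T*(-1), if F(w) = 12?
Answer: 124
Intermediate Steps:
T = -112 (T = 2*(-56) = -112)
F(-4) + T*(-1) = 12 - 112*(-1) = 12 + 112 = 124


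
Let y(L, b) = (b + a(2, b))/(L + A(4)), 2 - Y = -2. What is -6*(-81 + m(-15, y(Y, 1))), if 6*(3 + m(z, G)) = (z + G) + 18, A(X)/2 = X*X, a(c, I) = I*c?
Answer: 6011/12 ≈ 500.92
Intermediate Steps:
Y = 4 (Y = 2 - 1*(-2) = 2 + 2 = 4)
A(X) = 2*X**2 (A(X) = 2*(X*X) = 2*X**2)
y(L, b) = 3*b/(32 + L) (y(L, b) = (b + b*2)/(L + 2*4**2) = (b + 2*b)/(L + 2*16) = (3*b)/(L + 32) = (3*b)/(32 + L) = 3*b/(32 + L))
m(z, G) = G/6 + z/6 (m(z, G) = -3 + ((z + G) + 18)/6 = -3 + ((G + z) + 18)/6 = -3 + (18 + G + z)/6 = -3 + (3 + G/6 + z/6) = G/6 + z/6)
-6*(-81 + m(-15, y(Y, 1))) = -6*(-81 + ((3*1/(32 + 4))/6 + (1/6)*(-15))) = -6*(-81 + ((3*1/36)/6 - 5/2)) = -6*(-81 + ((3*1*(1/36))/6 - 5/2)) = -6*(-81 + ((1/6)*(1/12) - 5/2)) = -6*(-81 + (1/72 - 5/2)) = -6*(-81 - 179/72) = -6*(-6011/72) = 6011/12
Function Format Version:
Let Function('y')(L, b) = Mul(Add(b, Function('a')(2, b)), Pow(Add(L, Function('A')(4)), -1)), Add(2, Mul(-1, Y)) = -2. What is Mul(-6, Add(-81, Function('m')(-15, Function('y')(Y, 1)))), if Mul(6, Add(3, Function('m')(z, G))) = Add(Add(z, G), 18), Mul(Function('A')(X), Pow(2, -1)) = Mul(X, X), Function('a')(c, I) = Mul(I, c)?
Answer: Rational(6011, 12) ≈ 500.92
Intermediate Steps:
Y = 4 (Y = Add(2, Mul(-1, -2)) = Add(2, 2) = 4)
Function('A')(X) = Mul(2, Pow(X, 2)) (Function('A')(X) = Mul(2, Mul(X, X)) = Mul(2, Pow(X, 2)))
Function('y')(L, b) = Mul(3, b, Pow(Add(32, L), -1)) (Function('y')(L, b) = Mul(Add(b, Mul(b, 2)), Pow(Add(L, Mul(2, Pow(4, 2))), -1)) = Mul(Add(b, Mul(2, b)), Pow(Add(L, Mul(2, 16)), -1)) = Mul(Mul(3, b), Pow(Add(L, 32), -1)) = Mul(Mul(3, b), Pow(Add(32, L), -1)) = Mul(3, b, Pow(Add(32, L), -1)))
Function('m')(z, G) = Add(Mul(Rational(1, 6), G), Mul(Rational(1, 6), z)) (Function('m')(z, G) = Add(-3, Mul(Rational(1, 6), Add(Add(z, G), 18))) = Add(-3, Mul(Rational(1, 6), Add(Add(G, z), 18))) = Add(-3, Mul(Rational(1, 6), Add(18, G, z))) = Add(-3, Add(3, Mul(Rational(1, 6), G), Mul(Rational(1, 6), z))) = Add(Mul(Rational(1, 6), G), Mul(Rational(1, 6), z)))
Mul(-6, Add(-81, Function('m')(-15, Function('y')(Y, 1)))) = Mul(-6, Add(-81, Add(Mul(Rational(1, 6), Mul(3, 1, Pow(Add(32, 4), -1))), Mul(Rational(1, 6), -15)))) = Mul(-6, Add(-81, Add(Mul(Rational(1, 6), Mul(3, 1, Pow(36, -1))), Rational(-5, 2)))) = Mul(-6, Add(-81, Add(Mul(Rational(1, 6), Mul(3, 1, Rational(1, 36))), Rational(-5, 2)))) = Mul(-6, Add(-81, Add(Mul(Rational(1, 6), Rational(1, 12)), Rational(-5, 2)))) = Mul(-6, Add(-81, Add(Rational(1, 72), Rational(-5, 2)))) = Mul(-6, Add(-81, Rational(-179, 72))) = Mul(-6, Rational(-6011, 72)) = Rational(6011, 12)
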